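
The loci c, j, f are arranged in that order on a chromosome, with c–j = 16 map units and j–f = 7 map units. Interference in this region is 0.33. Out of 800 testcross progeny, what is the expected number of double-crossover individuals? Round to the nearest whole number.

6

Map distances give recombination frequencies of 0.160 and 0.070 for the two intervals.
With interference 0.33 (so coincidence = 0.67), expected double-crossover frequency = 0.160 × 0.070 × 0.67 = 0.00750.
Expected number = 0.00750 × 800 = 6.00 ≈ 6.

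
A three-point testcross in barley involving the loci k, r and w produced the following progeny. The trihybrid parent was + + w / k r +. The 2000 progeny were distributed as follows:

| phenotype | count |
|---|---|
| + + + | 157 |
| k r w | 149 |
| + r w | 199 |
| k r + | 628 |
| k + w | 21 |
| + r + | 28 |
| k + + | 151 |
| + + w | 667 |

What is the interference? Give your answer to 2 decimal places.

The two rarest classes, k + w and + r +, are the double crossovers. Comparing them with the parentals, only the k allele has switched, so k is the middle locus and the order is r – k – w.
r–k: (350 + 49)/2000 = 0.1995; k–w: (306 + 49)/2000 = 0.1775.
Expected DCO frequency = 0.1995 × 0.1775 ≈ 0.03541; observed = 49/2000 ≈ 0.02450.
Coefficient of coincidence = 0.02450/0.03541 ≈ 0.69; interference = 1 − 0.69 = 0.31.

0.31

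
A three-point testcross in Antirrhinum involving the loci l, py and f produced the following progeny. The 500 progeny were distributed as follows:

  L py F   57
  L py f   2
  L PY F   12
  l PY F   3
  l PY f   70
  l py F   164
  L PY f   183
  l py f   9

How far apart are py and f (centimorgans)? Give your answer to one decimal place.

The two most frequent reciprocal classes, l py F and L PY f, are the parental types, so the F1 was l py F / L PY f.
The two rarest classes, l PY F and L py f, are the double crossovers. Comparing them with the parentals, only the py allele has switched, so py is the middle locus and the order is f – py – l.
Crossovers in the f–py interval produce the single-crossover classes l py f and L PY F (9 + 12 = 21) plus the double crossovers (5).
RF(f–py) = (21 + 5) / 500 = 26/500 = 0.0520 → 5.2 centimorgans.

5.2 centimorgans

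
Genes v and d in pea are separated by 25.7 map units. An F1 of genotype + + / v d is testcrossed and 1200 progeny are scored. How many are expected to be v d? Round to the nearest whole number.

A map distance of 25.7 map units corresponds to a recombination frequency of 0.257.
The F1 is + + / v d, so v d is a parental gamete class with expected frequency (1 − r)/2 = 0.743/2 = 0.3715.
Expected number = 0.3715 × 1200 = 445.80 ≈ 446.

446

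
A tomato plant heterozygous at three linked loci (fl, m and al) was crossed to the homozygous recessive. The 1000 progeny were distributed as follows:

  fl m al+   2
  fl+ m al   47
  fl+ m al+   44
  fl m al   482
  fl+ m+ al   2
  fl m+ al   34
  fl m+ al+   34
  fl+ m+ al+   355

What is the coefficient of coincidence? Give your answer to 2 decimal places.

The two most frequent reciprocal classes, fl+ m+ al+ and fl m al, are the parental types, so the F1 was fl+ m+ al+ / fl m al.
The two rarest classes, fl+ m+ al and fl m al+, are the double crossovers. Comparing them with the parentals, only the al allele has switched, so al is the middle locus and the order is m – al – fl.
m–al: (78 + 4)/1000 = 0.0820; al–fl: (81 + 4)/1000 = 0.0850.
Expected DCO frequency = 0.0820 × 0.0850 ≈ 0.00697; observed = 4/1000 ≈ 0.00400.
Coefficient of coincidence = 0.00400/0.00697 ≈ 0.57.

0.57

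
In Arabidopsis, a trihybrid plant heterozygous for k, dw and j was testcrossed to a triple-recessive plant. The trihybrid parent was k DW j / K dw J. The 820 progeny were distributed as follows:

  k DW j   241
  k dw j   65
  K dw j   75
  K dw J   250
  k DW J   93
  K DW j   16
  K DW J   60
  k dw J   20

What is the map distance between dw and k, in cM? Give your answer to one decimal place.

The two rarest classes, K DW j and k dw J, are the double crossovers. Comparing them with the parentals, only the k allele has switched, so k is the middle locus and the order is dw – k – j.
Crossovers in the dw–k interval produce the single-crossover classes k dw j and K DW J (65 + 60 = 125) plus the double crossovers (36).
RF(dw–k) = (125 + 36) / 820 = 161/820 = 0.1963 → 19.6 cM.

19.6 cM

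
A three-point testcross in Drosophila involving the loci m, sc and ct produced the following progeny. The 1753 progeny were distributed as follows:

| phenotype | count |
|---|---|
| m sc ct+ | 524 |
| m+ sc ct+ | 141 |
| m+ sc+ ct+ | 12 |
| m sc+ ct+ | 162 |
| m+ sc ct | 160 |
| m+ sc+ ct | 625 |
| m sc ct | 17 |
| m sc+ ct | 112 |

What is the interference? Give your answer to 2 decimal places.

0.49

The two most frequent reciprocal classes, m sc ct+ and m+ sc+ ct, are the parental types, so the F1 was m sc ct+ / m+ sc+ ct.
The two rarest classes, m sc ct and m+ sc+ ct+, are the double crossovers. Comparing them with the parentals, only the ct allele has switched, so ct is the middle locus and the order is m – ct – sc.
m–ct: (253 + 29)/1753 = 0.1609; ct–sc: (322 + 29)/1753 = 0.2002.
Expected DCO frequency = 0.1609 × 0.2002 ≈ 0.03221; observed = 29/1753 ≈ 0.01654.
Coefficient of coincidence = 0.01654/0.03221 ≈ 0.51; interference = 1 − 0.51 = 0.49.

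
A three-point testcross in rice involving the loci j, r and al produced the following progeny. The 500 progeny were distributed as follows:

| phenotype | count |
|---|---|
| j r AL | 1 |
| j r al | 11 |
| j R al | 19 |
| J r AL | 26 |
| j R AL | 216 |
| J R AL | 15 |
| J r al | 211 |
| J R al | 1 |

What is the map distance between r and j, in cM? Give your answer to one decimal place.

The two most frequent reciprocal classes, J r al and j R AL, are the parental types, so the F1 was J r al / j R AL.
The two rarest classes, J R al and j r AL, are the double crossovers. Comparing them with the parentals, only the r allele has switched, so r is the middle locus and the order is j – r – al.
Crossovers in the j–r interval produce the single-crossover classes j r al and J R AL (11 + 15 = 26) plus the double crossovers (2).
RF(j–r) = (26 + 2) / 500 = 28/500 = 0.0560 → 5.6 cM.

5.6 cM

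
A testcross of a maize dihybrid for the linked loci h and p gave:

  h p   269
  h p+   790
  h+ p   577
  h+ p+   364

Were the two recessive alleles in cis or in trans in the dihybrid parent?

The two most frequent classes are h+ p (577) and h p+ (790); these are the parental (non-recombinant) types.
So the F1 carried h+ p on one chromosome and h p+ on the other — the recessive alleles are on opposite chromosomes (trans / repulsion).

trans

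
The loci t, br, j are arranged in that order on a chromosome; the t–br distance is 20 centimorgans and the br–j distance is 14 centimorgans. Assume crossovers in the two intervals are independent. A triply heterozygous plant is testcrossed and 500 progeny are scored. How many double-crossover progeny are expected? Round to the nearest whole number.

14

Map distances give recombination frequencies of 0.200 and 0.140 for the two intervals.
With no interference, expected double-crossover frequency = 0.200 × 0.140 = 0.02800.
Expected number = 0.02800 × 500 = 14.00 ≈ 14.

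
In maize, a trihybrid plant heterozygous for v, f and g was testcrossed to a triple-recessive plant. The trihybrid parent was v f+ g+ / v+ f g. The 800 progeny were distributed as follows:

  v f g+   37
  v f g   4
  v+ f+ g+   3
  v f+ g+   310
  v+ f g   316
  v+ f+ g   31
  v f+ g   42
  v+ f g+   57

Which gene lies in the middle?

The two rarest classes, v+ f+ g+ and v f g, are the double crossovers. Comparing them with the parentals, only the v allele has switched, so v is the middle locus and the order is f – v – g.

v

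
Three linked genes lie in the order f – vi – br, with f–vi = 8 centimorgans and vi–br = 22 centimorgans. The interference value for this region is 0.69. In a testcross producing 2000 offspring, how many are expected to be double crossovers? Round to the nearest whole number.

Map distances give recombination frequencies of 0.080 and 0.220 for the two intervals.
With interference 0.69 (so coincidence = 0.31), expected double-crossover frequency = 0.080 × 0.220 × 0.31 = 0.00546.
Expected number = 0.00546 × 2000 = 10.91 ≈ 11.

11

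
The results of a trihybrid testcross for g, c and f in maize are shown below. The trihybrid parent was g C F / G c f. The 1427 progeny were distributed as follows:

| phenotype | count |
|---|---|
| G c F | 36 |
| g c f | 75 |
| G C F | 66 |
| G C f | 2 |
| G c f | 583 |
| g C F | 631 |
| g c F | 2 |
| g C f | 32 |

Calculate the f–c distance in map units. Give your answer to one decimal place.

5.0 map units

The two rarest classes, g c F and G C f, are the double crossovers. Comparing them with the parentals, only the c allele has switched, so c is the middle locus and the order is f – c – g.
Crossovers in the f–c interval produce the single-crossover classes g C f and G c F (32 + 36 = 68) plus the double crossovers (4).
RF(f–c) = (68 + 4) / 1427 = 72/1427 = 0.0505 → 5.0 map units.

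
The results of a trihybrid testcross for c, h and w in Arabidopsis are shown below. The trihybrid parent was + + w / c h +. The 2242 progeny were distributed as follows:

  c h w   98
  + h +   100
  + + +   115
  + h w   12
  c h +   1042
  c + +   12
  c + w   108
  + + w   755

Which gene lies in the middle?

The two rarest classes, + h w and c + +, are the double crossovers. Comparing them with the parentals, only the h allele has switched, so h is the middle locus and the order is c – h – w.

h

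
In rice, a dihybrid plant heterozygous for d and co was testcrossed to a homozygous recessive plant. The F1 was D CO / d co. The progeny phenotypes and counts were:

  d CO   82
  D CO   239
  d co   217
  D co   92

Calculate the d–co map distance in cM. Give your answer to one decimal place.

27.6 cM

The recombinant classes are D co and d CO: 92 + 82 = 174.
Recombination frequency = 174/630 = 0.2762 ≈ 27.6%, i.e. 27.6 cM.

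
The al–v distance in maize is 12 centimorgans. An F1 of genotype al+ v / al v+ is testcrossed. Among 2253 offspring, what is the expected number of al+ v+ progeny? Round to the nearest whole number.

A map distance of 12 centimorgans corresponds to a recombination frequency of 0.120.
The F1 is al+ v / al v+, so al+ v+ is a recombinant gamete class with expected frequency r/2 = 0.120/2 = 0.0600.
Expected number = 0.0600 × 2253 = 135.18 ≈ 135.

135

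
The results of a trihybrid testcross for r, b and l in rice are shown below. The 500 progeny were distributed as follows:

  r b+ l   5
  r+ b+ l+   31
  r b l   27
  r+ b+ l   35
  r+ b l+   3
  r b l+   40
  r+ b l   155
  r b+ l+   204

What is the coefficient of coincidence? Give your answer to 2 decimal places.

The two most frequent reciprocal classes, r+ b l and r b+ l+, are the parental types, so the F1 was r+ b l / r b+ l+.
The two rarest classes, r+ b l+ and r b+ l, are the double crossovers. Comparing them with the parentals, only the l allele has switched, so l is the middle locus and the order is b – l – r.
b–l: (75 + 8)/500 = 0.1660; l–r: (58 + 8)/500 = 0.1320.
Expected DCO frequency = 0.1660 × 0.1320 ≈ 0.02191; observed = 8/500 ≈ 0.01600.
Coefficient of coincidence = 0.01600/0.02191 ≈ 0.73.

0.73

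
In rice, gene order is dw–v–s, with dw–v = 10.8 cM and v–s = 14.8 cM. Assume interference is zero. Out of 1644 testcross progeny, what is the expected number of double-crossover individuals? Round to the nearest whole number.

26

Map distances give recombination frequencies of 0.108 and 0.148 for the two intervals.
With no interference, expected double-crossover frequency = 0.108 × 0.148 = 0.01598.
Expected number = 0.01598 × 1644 = 26.28 ≈ 26.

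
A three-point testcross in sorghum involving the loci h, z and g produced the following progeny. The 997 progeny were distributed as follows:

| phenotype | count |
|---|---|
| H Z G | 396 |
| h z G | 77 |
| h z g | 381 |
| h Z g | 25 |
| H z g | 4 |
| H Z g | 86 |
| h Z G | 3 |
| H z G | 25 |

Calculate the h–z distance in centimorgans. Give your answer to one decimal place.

The two most frequent reciprocal classes, h z g and H Z G, are the parental types, so the F1 was h z g / H Z G.
The two rarest classes, H z g and h Z G, are the double crossovers. Comparing them with the parentals, only the h allele has switched, so h is the middle locus and the order is z – h – g.
Crossovers in the z–h interval produce the single-crossover classes h Z g and H z G (25 + 25 = 50) plus the double crossovers (7).
RF(z–h) = (50 + 7) / 997 = 57/997 = 0.0572 → 5.7 centimorgans.

5.7 centimorgans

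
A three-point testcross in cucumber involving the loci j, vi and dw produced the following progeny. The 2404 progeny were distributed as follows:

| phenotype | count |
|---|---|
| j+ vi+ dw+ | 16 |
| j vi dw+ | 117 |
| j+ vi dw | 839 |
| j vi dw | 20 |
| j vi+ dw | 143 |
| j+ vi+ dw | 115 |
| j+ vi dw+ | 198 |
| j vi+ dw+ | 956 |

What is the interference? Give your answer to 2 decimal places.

0.14

The two most frequent reciprocal classes, j vi+ dw+ and j+ vi dw, are the parental types, so the F1 was j vi+ dw+ / j+ vi dw.
The two rarest classes, j+ vi+ dw+ and j vi dw, are the double crossovers. Comparing them with the parentals, only the j allele has switched, so j is the middle locus and the order is vi – j – dw.
vi–j: (232 + 36)/2404 = 0.1115; j–dw: (341 + 36)/2404 = 0.1568.
Expected DCO frequency = 0.1115 × 0.1568 ≈ 0.01748; observed = 36/2404 ≈ 0.01498.
Coefficient of coincidence = 0.01498/0.01748 ≈ 0.86; interference = 1 − 0.86 = 0.14.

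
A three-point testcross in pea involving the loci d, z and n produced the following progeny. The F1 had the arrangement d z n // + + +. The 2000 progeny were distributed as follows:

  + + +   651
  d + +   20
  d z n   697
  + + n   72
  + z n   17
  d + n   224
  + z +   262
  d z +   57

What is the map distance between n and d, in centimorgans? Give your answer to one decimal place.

8.3 centimorgans

The two rarest classes, + z n and d + +, are the double crossovers. Comparing them with the parentals, only the d allele has switched, so d is the middle locus and the order is z – d – n.
Crossovers in the d–n interval produce the single-crossover classes d z + and + + n (57 + 72 = 129) plus the double crossovers (37).
RF(d–n) = (129 + 37) / 2000 = 166/2000 = 0.0830 → 8.3 centimorgans.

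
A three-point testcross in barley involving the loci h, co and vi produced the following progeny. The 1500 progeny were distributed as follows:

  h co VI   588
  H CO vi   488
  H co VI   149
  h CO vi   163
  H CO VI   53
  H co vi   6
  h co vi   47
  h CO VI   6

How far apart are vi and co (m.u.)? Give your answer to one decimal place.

7.5 m.u.

The two most frequent reciprocal classes, h co VI and H CO vi, are the parental types, so the F1 was h co VI / H CO vi.
The two rarest classes, h CO VI and H co vi, are the double crossovers. Comparing them with the parentals, only the co allele has switched, so co is the middle locus and the order is h – co – vi.
Crossovers in the co–vi interval produce the single-crossover classes h co vi and H CO VI (47 + 53 = 100) plus the double crossovers (12).
RF(co–vi) = (100 + 12) / 1500 = 112/1500 = 0.0747 → 7.5 m.u.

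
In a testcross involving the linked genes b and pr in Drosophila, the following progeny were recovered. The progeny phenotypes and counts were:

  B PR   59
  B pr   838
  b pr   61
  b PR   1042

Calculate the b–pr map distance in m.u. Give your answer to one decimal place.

6.0 m.u.

The two most frequent classes, B pr (838) and b PR (1042), are the parental types, so the F1 was B pr / b PR.
The recombinant classes are B PR and b pr: 59 + 61 = 120.
Recombination frequency = 120/2000 = 0.0600 ≈ 6.0%, i.e. 6.0 m.u.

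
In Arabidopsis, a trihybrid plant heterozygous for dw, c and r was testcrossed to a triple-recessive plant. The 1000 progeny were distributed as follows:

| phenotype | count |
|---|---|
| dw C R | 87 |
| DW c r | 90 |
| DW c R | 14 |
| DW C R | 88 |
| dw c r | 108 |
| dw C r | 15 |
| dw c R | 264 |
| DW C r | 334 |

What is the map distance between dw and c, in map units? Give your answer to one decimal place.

20.6 map units

The two most frequent reciprocal classes, DW C r and dw c R, are the parental types, so the F1 was DW C r / dw c R.
The two rarest classes, dw C r and DW c R, are the double crossovers. Comparing them with the parentals, only the dw allele has switched, so dw is the middle locus and the order is r – dw – c.
Crossovers in the dw–c interval produce the single-crossover classes DW c r and dw C R (90 + 87 = 177) plus the double crossovers (29).
RF(dw–c) = (177 + 29) / 1000 = 206/1000 = 0.2060 → 20.6 map units.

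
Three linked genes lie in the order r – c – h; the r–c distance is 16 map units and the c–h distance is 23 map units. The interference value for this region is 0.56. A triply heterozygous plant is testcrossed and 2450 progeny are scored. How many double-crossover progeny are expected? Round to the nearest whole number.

Map distances give recombination frequencies of 0.160 and 0.230 for the two intervals.
With interference 0.56 (so coincidence = 0.44), expected double-crossover frequency = 0.160 × 0.230 × 0.44 = 0.01619.
Expected number = 0.01619 × 2450 = 39.67 ≈ 40.

40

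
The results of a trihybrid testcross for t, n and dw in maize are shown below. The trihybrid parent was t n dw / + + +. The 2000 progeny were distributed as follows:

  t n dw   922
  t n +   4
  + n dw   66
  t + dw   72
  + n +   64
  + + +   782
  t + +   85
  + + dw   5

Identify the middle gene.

The two rarest classes, t n + and + + dw, are the double crossovers. Comparing them with the parentals, only the dw allele has switched, so dw is the middle locus and the order is t – dw – n.

dw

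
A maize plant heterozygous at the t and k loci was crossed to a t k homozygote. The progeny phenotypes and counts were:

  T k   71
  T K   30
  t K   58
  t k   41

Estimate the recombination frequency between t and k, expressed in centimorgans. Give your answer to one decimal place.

35.5 centimorgans

The two most frequent classes, T k (71) and t K (58), are the parental types, so the F1 was T k / t K.
The recombinant classes are T K and t k: 30 + 41 = 71.
Recombination frequency = 71/200 = 0.3550 ≈ 35.5%, i.e. 35.5 centimorgans.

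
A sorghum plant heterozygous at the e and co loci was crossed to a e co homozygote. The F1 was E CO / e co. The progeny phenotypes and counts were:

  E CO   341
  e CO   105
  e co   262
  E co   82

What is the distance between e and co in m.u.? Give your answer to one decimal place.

The recombinant classes are E co and e CO: 82 + 105 = 187.
Recombination frequency = 187/790 = 0.2367 ≈ 23.7%, i.e. 23.7 m.u.

23.7 m.u.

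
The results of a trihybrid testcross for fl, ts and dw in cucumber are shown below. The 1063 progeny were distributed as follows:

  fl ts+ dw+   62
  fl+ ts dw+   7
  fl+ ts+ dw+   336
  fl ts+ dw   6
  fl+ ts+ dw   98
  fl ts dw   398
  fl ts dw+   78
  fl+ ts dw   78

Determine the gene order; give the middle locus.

The two most frequent reciprocal classes, fl+ ts+ dw+ and fl ts dw, are the parental types, so the F1 was fl+ ts+ dw+ / fl ts dw.
The two rarest classes, fl+ ts dw+ and fl ts+ dw, are the double crossovers. Comparing them with the parentals, only the ts allele has switched, so ts is the middle locus and the order is fl – ts – dw.

ts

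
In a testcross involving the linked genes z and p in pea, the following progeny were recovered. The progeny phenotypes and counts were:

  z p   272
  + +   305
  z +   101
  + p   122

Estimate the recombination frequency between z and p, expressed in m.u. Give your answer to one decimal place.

27.9 m.u.

The two most frequent classes, + + (305) and z p (272), are the parental types, so the F1 was + + / z p.
The recombinant classes are + p and z +: 122 + 101 = 223.
Recombination frequency = 223/800 = 0.2787 ≈ 27.9%, i.e. 27.9 m.u.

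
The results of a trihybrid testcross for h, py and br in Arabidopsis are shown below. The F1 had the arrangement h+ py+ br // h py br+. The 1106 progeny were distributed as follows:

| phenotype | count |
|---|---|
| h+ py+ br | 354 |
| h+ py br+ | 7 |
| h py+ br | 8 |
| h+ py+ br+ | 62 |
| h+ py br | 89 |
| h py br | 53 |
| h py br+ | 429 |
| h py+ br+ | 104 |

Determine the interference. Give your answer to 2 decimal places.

0.39

The two rarest classes, h py+ br and h+ py br+, are the double crossovers. Comparing them with the parentals, only the h allele has switched, so h is the middle locus and the order is br – h – py.
br–h: (115 + 15)/1106 = 0.1175; h–py: (193 + 15)/1106 = 0.1881.
Expected DCO frequency = 0.1175 × 0.1881 ≈ 0.02210; observed = 15/1106 ≈ 0.01356.
Coefficient of coincidence = 0.01356/0.02210 ≈ 0.61; interference = 1 − 0.61 = 0.39.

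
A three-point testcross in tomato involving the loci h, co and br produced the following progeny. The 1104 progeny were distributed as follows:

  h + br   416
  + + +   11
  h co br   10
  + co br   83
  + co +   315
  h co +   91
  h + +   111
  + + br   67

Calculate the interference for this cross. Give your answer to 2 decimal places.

0.40

The two most frequent reciprocal classes, + co + and h + br, are the parental types, so the F1 was + co + / h + br.
The two rarest classes, + + + and h co br, are the double crossovers. Comparing them with the parentals, only the co allele has switched, so co is the middle locus and the order is br – co – h.
br–co: (194 + 21)/1104 = 0.1947; co–h: (158 + 21)/1104 = 0.1621.
Expected DCO frequency = 0.1947 × 0.1621 ≈ 0.03156; observed = 21/1104 ≈ 0.01902.
Coefficient of coincidence = 0.01902/0.03156 ≈ 0.60; interference = 1 − 0.60 = 0.40.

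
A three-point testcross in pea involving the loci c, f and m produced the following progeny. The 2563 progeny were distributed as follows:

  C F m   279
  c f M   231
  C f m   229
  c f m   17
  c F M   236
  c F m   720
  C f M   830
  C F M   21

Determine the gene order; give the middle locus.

The two most frequent reciprocal classes, c F m and C f M, are the parental types, so the F1 was c F m / C f M.
The two rarest classes, c f m and C F M, are the double crossovers. Comparing them with the parentals, only the f allele has switched, so f is the middle locus and the order is c – f – m.

f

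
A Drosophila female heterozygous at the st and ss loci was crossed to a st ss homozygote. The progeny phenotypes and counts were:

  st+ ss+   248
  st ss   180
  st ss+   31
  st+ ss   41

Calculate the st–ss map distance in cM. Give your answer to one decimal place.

14.4 cM

The two most frequent classes, st+ ss+ (248) and st ss (180), are the parental types, so the F1 was st+ ss+ / st ss.
The recombinant classes are st+ ss and st ss+: 41 + 31 = 72.
Recombination frequency = 72/500 = 0.1440 ≈ 14.4%, i.e. 14.4 cM.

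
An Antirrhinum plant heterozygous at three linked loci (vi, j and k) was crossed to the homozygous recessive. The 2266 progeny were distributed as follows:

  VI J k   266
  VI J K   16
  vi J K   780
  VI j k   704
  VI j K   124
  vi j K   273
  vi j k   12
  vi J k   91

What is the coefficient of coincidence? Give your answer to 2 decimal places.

The two most frequent reciprocal classes, VI j k and vi J K, are the parental types, so the F1 was VI j k / vi J K.
The two rarest classes, vi j k and VI J K, are the double crossovers. Comparing them with the parentals, only the vi allele has switched, so vi is the middle locus and the order is k – vi – j.
k–vi: (215 + 28)/2266 = 0.1072; vi–j: (539 + 28)/2266 = 0.2502.
Expected DCO frequency = 0.1072 × 0.2502 ≈ 0.02682; observed = 28/2266 ≈ 0.01236.
Coefficient of coincidence = 0.01236/0.02682 ≈ 0.46.

0.46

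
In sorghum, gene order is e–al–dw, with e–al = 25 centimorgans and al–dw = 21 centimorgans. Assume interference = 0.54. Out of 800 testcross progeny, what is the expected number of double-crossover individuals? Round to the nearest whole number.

19

Map distances give recombination frequencies of 0.250 and 0.210 for the two intervals.
With interference 0.54 (so coincidence = 0.46), expected double-crossover frequency = 0.250 × 0.210 × 0.46 = 0.02415.
Expected number = 0.02415 × 800 = 19.32 ≈ 19.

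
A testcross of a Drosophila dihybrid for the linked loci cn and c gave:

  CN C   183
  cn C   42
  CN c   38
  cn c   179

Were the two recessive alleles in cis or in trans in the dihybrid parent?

cis

The two most frequent classes are CN C (183) and cn c (179); these are the parental (non-recombinant) types.
So the F1 carried CN C on one chromosome and cn c on the other — the recessive alleles are on the same chromosome (cis / coupling).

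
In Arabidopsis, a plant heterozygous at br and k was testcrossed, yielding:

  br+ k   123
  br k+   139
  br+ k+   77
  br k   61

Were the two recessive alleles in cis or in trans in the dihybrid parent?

The two most frequent classes are br+ k (123) and br k+ (139); these are the parental (non-recombinant) types.
So the F1 carried br+ k on one chromosome and br k+ on the other — the recessive alleles are on opposite chromosomes (trans / repulsion).

trans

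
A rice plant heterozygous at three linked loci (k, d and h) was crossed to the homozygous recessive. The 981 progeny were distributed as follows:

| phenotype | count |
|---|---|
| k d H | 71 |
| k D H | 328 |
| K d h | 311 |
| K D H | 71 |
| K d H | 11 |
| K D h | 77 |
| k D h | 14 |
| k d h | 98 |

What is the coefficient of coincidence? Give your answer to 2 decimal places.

0.73

The two most frequent reciprocal classes, K d h and k D H, are the parental types, so the F1 was K d h / k D H.
The two rarest classes, K d H and k D h, are the double crossovers. Comparing them with the parentals, only the h allele has switched, so h is the middle locus and the order is k – h – d.
k–h: (169 + 25)/981 = 0.1978; h–d: (148 + 25)/981 = 0.1764.
Expected DCO frequency = 0.1978 × 0.1764 ≈ 0.03489; observed = 25/981 ≈ 0.02548.
Coefficient of coincidence = 0.02548/0.03489 ≈ 0.73.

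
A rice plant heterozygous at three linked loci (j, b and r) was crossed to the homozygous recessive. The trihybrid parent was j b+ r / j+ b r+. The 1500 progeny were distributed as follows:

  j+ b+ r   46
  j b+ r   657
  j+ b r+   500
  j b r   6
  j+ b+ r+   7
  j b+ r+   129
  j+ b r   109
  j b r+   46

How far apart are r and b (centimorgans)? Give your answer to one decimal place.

The two rarest classes, j b r and j+ b+ r+, are the double crossovers. Comparing them with the parentals, only the b allele has switched, so b is the middle locus and the order is r – b – j.
Crossovers in the r–b interval produce the single-crossover classes j b+ r+ and j+ b r (129 + 109 = 238) plus the double crossovers (13).
RF(r–b) = (238 + 13) / 1500 = 251/1500 = 0.1673 → 16.7 centimorgans.

16.7 centimorgans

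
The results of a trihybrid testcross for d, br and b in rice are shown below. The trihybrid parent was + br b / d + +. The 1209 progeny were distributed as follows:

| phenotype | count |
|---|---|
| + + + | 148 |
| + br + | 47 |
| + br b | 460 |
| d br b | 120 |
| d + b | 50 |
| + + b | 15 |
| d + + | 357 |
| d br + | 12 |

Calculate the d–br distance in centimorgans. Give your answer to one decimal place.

The two rarest classes, + + b and d br +, are the double crossovers. Comparing them with the parentals, only the br allele has switched, so br is the middle locus and the order is b – br – d.
Crossovers in the br–d interval produce the single-crossover classes d br b and + + + (120 + 148 = 268) plus the double crossovers (27).
RF(br–d) = (268 + 27) / 1209 = 295/1209 = 0.2440 → 24.4 centimorgans.

24.4 centimorgans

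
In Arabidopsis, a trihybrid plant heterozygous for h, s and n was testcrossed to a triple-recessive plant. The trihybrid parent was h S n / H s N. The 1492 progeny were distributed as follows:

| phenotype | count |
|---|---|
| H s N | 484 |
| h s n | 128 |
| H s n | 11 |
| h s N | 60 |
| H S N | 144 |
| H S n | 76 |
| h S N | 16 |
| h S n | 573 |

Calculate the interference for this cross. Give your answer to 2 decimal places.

0.17

The two rarest classes, h S N and H s n, are the double crossovers. Comparing them with the parentals, only the n allele has switched, so n is the middle locus and the order is h – n – s.
h–n: (136 + 27)/1492 = 0.1092; n–s: (272 + 27)/1492 = 0.2004.
Expected DCO frequency = 0.1092 × 0.2004 ≈ 0.02188; observed = 27/1492 ≈ 0.01810.
Coefficient of coincidence = 0.01810/0.02188 ≈ 0.83; interference = 1 − 0.83 = 0.17.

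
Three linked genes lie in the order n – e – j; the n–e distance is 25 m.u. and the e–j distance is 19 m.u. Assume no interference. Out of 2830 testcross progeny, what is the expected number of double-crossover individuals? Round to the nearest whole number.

Map distances give recombination frequencies of 0.250 and 0.190 for the two intervals.
With no interference, expected double-crossover frequency = 0.250 × 0.190 = 0.04750.
Expected number = 0.04750 × 2830 = 134.43 ≈ 134.

134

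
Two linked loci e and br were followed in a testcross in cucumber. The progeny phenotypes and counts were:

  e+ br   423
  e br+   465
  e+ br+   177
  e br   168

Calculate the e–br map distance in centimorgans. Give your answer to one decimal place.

The two most frequent classes, e+ br (423) and e br+ (465), are the parental types, so the F1 was e+ br / e br+.
The recombinant classes are e+ br+ and e br: 177 + 168 = 345.
Recombination frequency = 345/1233 = 0.2798 ≈ 28.0%, i.e. 28.0 centimorgans.

28.0 centimorgans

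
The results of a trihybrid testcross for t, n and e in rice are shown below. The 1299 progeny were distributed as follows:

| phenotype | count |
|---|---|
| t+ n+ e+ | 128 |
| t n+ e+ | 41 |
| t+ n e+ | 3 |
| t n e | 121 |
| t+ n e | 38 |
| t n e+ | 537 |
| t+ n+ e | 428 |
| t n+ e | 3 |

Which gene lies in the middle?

The two most frequent reciprocal classes, t n e+ and t+ n+ e, are the parental types, so the F1 was t n e+ / t+ n+ e.
The two rarest classes, t+ n e+ and t n+ e, are the double crossovers. Comparing them with the parentals, only the t allele has switched, so t is the middle locus and the order is e – t – n.

t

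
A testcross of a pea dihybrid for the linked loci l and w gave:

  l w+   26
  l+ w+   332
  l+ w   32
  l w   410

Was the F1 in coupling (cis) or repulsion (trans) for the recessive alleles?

cis

The two most frequent classes are l+ w+ (332) and l w (410); these are the parental (non-recombinant) types.
So the F1 carried l+ w+ on one chromosome and l w on the other — the recessive alleles are on the same chromosome (cis / coupling).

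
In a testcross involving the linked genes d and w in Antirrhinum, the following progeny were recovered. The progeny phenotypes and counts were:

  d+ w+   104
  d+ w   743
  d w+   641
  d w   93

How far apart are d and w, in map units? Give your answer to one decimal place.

12.5 map units

The two most frequent classes, d+ w (743) and d w+ (641), are the parental types, so the F1 was d+ w / d w+.
The recombinant classes are d+ w+ and d w: 104 + 93 = 197.
Recombination frequency = 197/1581 = 0.1246 ≈ 12.5%, i.e. 12.5 map units.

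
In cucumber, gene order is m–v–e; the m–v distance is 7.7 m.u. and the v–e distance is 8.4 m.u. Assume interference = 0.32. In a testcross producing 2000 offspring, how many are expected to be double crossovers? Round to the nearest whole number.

9

Map distances give recombination frequencies of 0.077 and 0.084 for the two intervals.
With interference 0.32 (so coincidence = 0.68), expected double-crossover frequency = 0.077 × 0.084 × 0.68 = 0.00440.
Expected number = 0.00440 × 2000 = 8.80 ≈ 9.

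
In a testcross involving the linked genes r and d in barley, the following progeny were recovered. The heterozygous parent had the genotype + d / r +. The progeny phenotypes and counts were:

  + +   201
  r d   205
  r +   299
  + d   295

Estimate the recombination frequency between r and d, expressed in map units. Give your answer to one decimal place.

The recombinant classes are + + and r d: 201 + 205 = 406.
Recombination frequency = 406/1000 = 0.4060 ≈ 40.6%, i.e. 40.6 map units.

40.6 map units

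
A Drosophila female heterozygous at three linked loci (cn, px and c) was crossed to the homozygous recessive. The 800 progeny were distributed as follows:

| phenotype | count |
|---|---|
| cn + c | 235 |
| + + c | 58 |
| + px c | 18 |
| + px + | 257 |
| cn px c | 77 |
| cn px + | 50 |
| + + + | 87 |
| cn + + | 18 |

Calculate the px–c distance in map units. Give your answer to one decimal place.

The two most frequent reciprocal classes, + px + and cn + c, are the parental types, so the F1 was + px + / cn + c.
The two rarest classes, + px c and cn + +, are the double crossovers. Comparing them with the parentals, only the c allele has switched, so c is the middle locus and the order is px – c – cn.
Crossovers in the px–c interval produce the single-crossover classes + + + and cn px c (87 + 77 = 164) plus the double crossovers (36).
RF(px–c) = (164 + 36) / 800 = 200/800 = 0.2500 → 25.0 map units.

25.0 map units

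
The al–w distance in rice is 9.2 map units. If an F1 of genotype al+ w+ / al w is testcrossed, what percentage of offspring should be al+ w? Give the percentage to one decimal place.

4.6%

A map distance of 9.2 map units corresponds to a recombination frequency of 0.092.
The F1 is al+ w+ / al w, so al+ w is a recombinant gamete class with expected frequency r/2 = 0.092/2 = 0.0460.
That is 0.0460 = 4.6% of the progeny.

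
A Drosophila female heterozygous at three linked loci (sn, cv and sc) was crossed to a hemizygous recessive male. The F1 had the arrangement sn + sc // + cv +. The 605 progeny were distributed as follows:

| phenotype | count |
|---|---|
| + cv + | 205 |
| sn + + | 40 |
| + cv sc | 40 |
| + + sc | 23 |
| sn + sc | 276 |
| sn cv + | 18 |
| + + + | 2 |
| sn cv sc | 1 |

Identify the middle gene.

cv

The two rarest classes, sn cv sc and + + +, are the double crossovers. Comparing them with the parentals, only the cv allele has switched, so cv is the middle locus and the order is sn – cv – sc.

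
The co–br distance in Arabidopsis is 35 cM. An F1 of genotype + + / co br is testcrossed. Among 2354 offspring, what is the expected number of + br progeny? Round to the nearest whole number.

A map distance of 35 cM corresponds to a recombination frequency of 0.350.
The F1 is + + / co br, so + br is a recombinant gamete class with expected frequency r/2 = 0.350/2 = 0.1750.
Expected number = 0.1750 × 2354 = 411.95 ≈ 412.

412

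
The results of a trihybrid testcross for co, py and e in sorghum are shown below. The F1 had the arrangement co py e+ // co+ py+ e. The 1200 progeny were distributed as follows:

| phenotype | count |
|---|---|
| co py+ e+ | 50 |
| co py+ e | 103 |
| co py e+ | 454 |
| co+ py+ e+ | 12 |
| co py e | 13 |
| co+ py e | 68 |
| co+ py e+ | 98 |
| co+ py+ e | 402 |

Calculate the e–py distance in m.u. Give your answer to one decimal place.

11.9 m.u.

The two rarest classes, co py e and co+ py+ e+, are the double crossovers. Comparing them with the parentals, only the e allele has switched, so e is the middle locus and the order is py – e – co.
Crossovers in the py–e interval produce the single-crossover classes co py+ e+ and co+ py e (50 + 68 = 118) plus the double crossovers (25).
RF(py–e) = (118 + 25) / 1200 = 143/1200 = 0.1192 → 11.9 m.u.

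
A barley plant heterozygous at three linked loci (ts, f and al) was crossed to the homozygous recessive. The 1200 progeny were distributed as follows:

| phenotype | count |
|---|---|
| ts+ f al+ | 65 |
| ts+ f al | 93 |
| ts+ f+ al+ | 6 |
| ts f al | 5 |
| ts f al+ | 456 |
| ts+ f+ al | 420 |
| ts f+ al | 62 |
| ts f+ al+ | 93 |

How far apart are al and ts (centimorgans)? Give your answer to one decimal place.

The two most frequent reciprocal classes, ts+ f+ al and ts f al+, are the parental types, so the F1 was ts+ f+ al / ts f al+.
The two rarest classes, ts+ f+ al+ and ts f al, are the double crossovers. Comparing them with the parentals, only the al allele has switched, so al is the middle locus and the order is f – al – ts.
Crossovers in the al–ts interval produce the single-crossover classes ts f+ al and ts+ f al+ (62 + 65 = 127) plus the double crossovers (11).
RF(al–ts) = (127 + 11) / 1200 = 138/1200 = 0.1150 → 11.5 centimorgans.

11.5 centimorgans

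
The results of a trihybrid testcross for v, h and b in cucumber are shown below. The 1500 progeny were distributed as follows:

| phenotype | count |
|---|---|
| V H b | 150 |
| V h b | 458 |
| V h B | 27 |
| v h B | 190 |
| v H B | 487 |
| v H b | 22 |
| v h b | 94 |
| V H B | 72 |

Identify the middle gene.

The two most frequent reciprocal classes, V h b and v H B, are the parental types, so the F1 was V h b / v H B.
The two rarest classes, V h B and v H b, are the double crossovers. Comparing them with the parentals, only the b allele has switched, so b is the middle locus and the order is h – b – v.

b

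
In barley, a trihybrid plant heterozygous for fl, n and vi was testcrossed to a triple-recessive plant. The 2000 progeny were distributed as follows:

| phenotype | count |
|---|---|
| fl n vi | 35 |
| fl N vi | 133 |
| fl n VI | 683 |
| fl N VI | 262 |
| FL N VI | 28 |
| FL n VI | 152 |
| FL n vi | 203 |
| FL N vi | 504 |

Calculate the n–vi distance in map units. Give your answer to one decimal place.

The two most frequent reciprocal classes, FL N vi and fl n VI, are the parental types, so the F1 was FL N vi / fl n VI.
The two rarest classes, FL N VI and fl n vi, are the double crossovers. Comparing them with the parentals, only the vi allele has switched, so vi is the middle locus and the order is fl – vi – n.
Crossovers in the vi–n interval produce the single-crossover classes FL n vi and fl N VI (203 + 262 = 465) plus the double crossovers (63).
RF(vi–n) = (465 + 63) / 2000 = 528/2000 = 0.2640 → 26.4 map units.

26.4 map units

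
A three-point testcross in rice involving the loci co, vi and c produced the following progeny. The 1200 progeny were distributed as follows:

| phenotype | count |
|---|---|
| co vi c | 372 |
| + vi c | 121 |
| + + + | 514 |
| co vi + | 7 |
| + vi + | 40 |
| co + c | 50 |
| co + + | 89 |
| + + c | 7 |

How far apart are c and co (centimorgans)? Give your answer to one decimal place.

18.7 centimorgans

The two most frequent reciprocal classes, + + + and co vi c, are the parental types, so the F1 was + + + / co vi c.
The two rarest classes, + + c and co vi +, are the double crossovers. Comparing them with the parentals, only the c allele has switched, so c is the middle locus and the order is vi – c – co.
Crossovers in the c–co interval produce the single-crossover classes co + + and + vi c (89 + 121 = 210) plus the double crossovers (14).
RF(c–co) = (210 + 14) / 1200 = 224/1200 = 0.1867 → 18.7 centimorgans.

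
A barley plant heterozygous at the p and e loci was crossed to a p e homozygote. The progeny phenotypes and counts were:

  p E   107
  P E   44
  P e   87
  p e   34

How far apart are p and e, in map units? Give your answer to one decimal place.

The two most frequent classes, P e (87) and p E (107), are the parental types, so the F1 was P e / p E.
The recombinant classes are P E and p e: 44 + 34 = 78.
Recombination frequency = 78/272 = 0.2868 ≈ 28.7%, i.e. 28.7 map units.

28.7 map units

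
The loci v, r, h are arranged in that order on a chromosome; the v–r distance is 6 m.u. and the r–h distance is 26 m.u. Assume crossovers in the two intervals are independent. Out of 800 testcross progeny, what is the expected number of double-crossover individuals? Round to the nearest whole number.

12

Map distances give recombination frequencies of 0.060 and 0.260 for the two intervals.
With no interference, expected double-crossover frequency = 0.060 × 0.260 = 0.01560.
Expected number = 0.01560 × 800 = 12.48 ≈ 12.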